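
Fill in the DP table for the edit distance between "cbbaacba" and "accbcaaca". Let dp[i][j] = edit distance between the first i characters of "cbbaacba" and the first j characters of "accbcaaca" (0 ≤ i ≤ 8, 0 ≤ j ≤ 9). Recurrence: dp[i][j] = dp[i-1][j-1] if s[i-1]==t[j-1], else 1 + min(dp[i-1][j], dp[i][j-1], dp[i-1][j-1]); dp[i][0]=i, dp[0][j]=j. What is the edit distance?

   ''  a  c  c  b  c  a  a  c  a
''  0  1  2  3  4  5  6  7  8  9
 c  1  1  1  2  3  4  5  6  7  8
 b  2  2  2  2  2  3  4  5  6  7
 b  3  3  3  3  2  3  4  5  6  7
 a  4  3  4  4  3  3  3  4  5  6
 a  5  4  4  5  4  4  3  3  4  5
 c  6  5  4  4  5  4  4  4  3  4
 b  7  6  5  5  4  5  5  5  4  4
 a  8  7  6  6  5  5  5  5  5  4

4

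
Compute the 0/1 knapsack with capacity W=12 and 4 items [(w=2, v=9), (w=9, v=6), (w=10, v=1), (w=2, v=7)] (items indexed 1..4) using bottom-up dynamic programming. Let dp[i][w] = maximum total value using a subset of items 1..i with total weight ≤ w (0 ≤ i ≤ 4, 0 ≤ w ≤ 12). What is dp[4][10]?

16

i\w   0   1   2   3   4   5   6   7   8   9  10  11  12
  0   0   0   0   0   0   0   0   0   0   0   0   0   0
  1   0   0   9   9   9   9   9   9   9   9   9   9   9
  2   0   0   9   9   9   9   9   9   9   9   9  15  15
  3   0   0   9   9   9   9   9   9   9   9   9  15  15
  4   0   0   9   9  16  16  16  16  16  16  16  16  16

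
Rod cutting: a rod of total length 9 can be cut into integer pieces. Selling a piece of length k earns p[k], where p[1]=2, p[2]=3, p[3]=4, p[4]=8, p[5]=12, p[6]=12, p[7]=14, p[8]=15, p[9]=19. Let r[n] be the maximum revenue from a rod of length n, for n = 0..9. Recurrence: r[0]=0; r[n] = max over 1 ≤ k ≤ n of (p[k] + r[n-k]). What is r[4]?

   n    0    1    2    3    4    5    6    7    8    9
r[n]    0    2    4    6    8   12   14   16   18   20

8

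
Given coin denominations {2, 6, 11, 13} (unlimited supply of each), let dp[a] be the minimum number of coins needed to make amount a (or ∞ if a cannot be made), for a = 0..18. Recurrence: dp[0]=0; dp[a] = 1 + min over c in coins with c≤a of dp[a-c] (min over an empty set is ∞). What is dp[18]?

3

 a  0  1  2  3  4  5  6  7  8  9 10 11 12 13 14 15 16 17 18
dp  0  -  1  -  2  -  1  -  2  -  3  1  2  1  3  2  4  2  3
(- denotes ∞ / unreachable)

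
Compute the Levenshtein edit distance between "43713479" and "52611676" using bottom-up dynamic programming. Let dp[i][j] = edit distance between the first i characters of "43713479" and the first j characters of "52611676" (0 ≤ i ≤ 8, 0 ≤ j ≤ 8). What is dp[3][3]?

   ''  5  2  6  1  1  6  7  6
''  0  1  2  3  4  5  6  7  8
 4  1  1  2  3  4  5  6  7  8
 3  2  2  2  3  4  5  6  7  8
 7  3  3  3  3  4  5  6  6  7
 1  4  4  4  4  3  4  5  6  7
 3  5  5  5  5  4  4  5  6  7
 4  6  6  6  6  5  5  5  6  7
 7  7  7  7  7  6  6  6  5  6
 9  8  8  8  8  7  7  7  6  6

3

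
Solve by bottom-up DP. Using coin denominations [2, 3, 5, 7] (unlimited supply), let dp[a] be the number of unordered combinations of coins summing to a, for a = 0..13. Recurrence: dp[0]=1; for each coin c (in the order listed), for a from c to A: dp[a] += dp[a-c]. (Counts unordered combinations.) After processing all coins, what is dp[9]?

4

after  coin     0     1     2     3     4     5     6     7     8     9    10    11    12    13
          2     1     0     1     0     1     0     1     0     1     0     1     0     1     0
          3     1     0     1     1     1     1     2     1     2     2     2     2     3     2
          5     1     0     1     1     1     2     2     2     3     3     4     4     5     5
          7     1     0     1     1     1     2     2     3     3     4     5     5     7     7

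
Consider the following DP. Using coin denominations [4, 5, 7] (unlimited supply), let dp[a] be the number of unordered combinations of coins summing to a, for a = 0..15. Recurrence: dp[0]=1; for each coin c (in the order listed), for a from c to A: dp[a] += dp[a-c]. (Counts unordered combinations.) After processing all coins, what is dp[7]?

1

after  coin     0     1     2     3     4     5     6     7     8     9    10    11    12    13    14    15
          4     1     0     0     0     1     0     0     0     1     0     0     0     1     0     0     0
          5     1     0     0     0     1     1     0     0     1     1     1     0     1     1     1     1
          7     1     0     0     0     1     1     0     1     1     1     1     1     2     1     2     2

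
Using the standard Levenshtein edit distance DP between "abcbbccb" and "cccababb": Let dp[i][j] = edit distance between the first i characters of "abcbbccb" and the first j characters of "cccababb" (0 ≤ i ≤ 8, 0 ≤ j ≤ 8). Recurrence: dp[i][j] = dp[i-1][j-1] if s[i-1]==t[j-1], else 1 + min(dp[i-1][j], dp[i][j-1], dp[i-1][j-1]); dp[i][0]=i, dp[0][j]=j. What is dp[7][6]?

5

   ''  c  c  c  a  b  a  b  b
''  0  1  2  3  4  5  6  7  8
 a  1  1  2  3  3  4  5  6  7
 b  2  2  2  3  4  3  4  5  6
 c  3  2  2  2  3  4  4  5  6
 b  4  3  3  3  3  3  4  4  5
 b  5  4  4  4  4  3  4  4  4
 c  6  5  4  4  5  4  4  5  5
 c  7  6  5  4  5  5  5  5  6
 b  8  7  6  5  5  5  6  5  5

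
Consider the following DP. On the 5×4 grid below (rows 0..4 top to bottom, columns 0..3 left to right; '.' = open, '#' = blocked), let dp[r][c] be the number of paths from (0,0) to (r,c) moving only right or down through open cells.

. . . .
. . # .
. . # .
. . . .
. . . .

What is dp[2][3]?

1

r\c   0   1   2   3
  0   1   1   1   1
  1   1   2   0   1
  2   1   3   0   1
  3   1   4   4   5
  4   1   5   9  14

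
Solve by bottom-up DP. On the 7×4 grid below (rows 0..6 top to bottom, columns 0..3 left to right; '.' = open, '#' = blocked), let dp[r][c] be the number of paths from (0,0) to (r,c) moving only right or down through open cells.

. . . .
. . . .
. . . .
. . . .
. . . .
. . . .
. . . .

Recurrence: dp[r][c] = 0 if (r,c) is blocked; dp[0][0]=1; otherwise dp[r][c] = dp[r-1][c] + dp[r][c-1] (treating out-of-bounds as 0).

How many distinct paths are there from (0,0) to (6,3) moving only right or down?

r\c   0   1   2   3
  0   1   1   1   1
  1   1   2   3   4
  2   1   3   6  10
  3   1   4  10  20
  4   1   5  15  35
  5   1   6  21  56
  6   1   7  28  84

84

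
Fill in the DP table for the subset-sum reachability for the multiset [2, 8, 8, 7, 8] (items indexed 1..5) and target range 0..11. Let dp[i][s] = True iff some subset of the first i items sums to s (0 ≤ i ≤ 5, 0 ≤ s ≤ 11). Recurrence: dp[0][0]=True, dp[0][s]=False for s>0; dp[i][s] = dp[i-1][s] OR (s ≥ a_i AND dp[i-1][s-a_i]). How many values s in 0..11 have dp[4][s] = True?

i\s   0   1   2   3   4   5   6   7   8   9  10  11
  0   T   F   F   F   F   F   F   F   F   F   F   F
  1   T   F   T   F   F   F   F   F   F   F   F   F
  2   T   F   T   F   F   F   F   F   T   F   T   F
  3   T   F   T   F   F   F   F   F   T   F   T   F
  4   T   F   T   F   F   F   F   T   T   T   T   F
  5   T   F   T   F   F   F   F   T   T   T   T   F

6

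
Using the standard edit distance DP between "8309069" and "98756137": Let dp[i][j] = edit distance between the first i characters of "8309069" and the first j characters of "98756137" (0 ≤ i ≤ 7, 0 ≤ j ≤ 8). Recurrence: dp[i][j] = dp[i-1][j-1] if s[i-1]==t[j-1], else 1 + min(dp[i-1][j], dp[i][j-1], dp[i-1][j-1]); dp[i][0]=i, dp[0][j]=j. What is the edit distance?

   ''  9  8  7  5  6  1  3  7
''  0  1  2  3  4  5  6  7  8
 8  1  1  1  2  3  4  5  6  7
 3  2  2  2  2  3  4  5  5  6
 0  3  3  3  3  3  4  5  6  6
 9  4  3  4  4  4  4  5  6  7
 0  5  4  4  5  5  5  5  6  7
 6  6  5  5  5  6  5  6  6  7
 9  7  6  6  6  6  6  6  7  7

7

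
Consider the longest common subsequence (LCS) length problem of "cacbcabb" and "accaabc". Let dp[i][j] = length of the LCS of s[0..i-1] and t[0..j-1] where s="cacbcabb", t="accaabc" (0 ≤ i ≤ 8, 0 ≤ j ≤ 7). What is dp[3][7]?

3

   ''  a  c  c  a  a  b  c
''  0  0  0  0  0  0  0  0
 c  0  0  1  1  1  1  1  1
 a  0  1  1  1  2  2  2  2
 c  0  1  2  2  2  2  2  3
 b  0  1  2  2  2  2  3  3
 c  0  1  2  3  3  3  3  4
 a  0  1  2  3  4  4  4  4
 b  0  1  2  3  4  4  5  5
 b  0  1  2  3  4  4  5  5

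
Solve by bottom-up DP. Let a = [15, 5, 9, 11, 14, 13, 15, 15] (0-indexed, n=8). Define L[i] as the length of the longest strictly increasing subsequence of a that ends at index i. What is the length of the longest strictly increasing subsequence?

   i    0    1    2    3    4    5    6    7
a[i]   15    5    9   11   14   13   15   15
L[i]    1    1    2    3    4    4    5    5

5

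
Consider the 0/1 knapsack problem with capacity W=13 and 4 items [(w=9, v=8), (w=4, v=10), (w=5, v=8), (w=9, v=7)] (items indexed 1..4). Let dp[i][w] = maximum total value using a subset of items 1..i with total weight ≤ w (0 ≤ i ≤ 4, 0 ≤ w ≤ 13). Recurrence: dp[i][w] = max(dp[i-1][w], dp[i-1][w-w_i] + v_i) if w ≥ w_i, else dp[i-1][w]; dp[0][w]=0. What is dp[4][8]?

10

i\w   0   1   2   3   4   5   6   7   8   9  10  11  12  13
  0   0   0   0   0   0   0   0   0   0   0   0   0   0   0
  1   0   0   0   0   0   0   0   0   0   8   8   8   8   8
  2   0   0   0   0  10  10  10  10  10  10  10  10  10  18
  3   0   0   0   0  10  10  10  10  10  18  18  18  18  18
  4   0   0   0   0  10  10  10  10  10  18  18  18  18  18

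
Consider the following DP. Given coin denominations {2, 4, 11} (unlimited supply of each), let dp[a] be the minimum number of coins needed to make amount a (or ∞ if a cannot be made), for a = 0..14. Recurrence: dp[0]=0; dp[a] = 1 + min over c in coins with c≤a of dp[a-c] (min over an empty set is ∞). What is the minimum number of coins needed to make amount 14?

4

 a  0  1  2  3  4  5  6  7  8  9 10 11 12 13 14
dp  0  -  1  -  1  -  2  -  2  -  3  1  3  2  4
(- denotes ∞ / unreachable)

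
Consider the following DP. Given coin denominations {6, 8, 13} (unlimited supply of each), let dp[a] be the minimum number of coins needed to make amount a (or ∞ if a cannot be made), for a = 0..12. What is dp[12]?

 a  0  1  2  3  4  5  6  7  8  9 10 11 12
dp  0  -  -  -  -  -  1  -  1  -  -  -  2
(- denotes ∞ / unreachable)

2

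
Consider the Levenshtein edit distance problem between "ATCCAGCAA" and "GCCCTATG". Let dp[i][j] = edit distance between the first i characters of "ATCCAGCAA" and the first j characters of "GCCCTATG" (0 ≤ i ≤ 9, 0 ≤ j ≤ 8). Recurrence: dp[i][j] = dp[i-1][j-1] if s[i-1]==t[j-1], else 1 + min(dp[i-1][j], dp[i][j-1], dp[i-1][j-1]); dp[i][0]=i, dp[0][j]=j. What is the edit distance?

   ''  G  C  C  C  T  A  T  G
''  0  1  2  3  4  5  6  7  8
 A  1  1  2  3  4  5  5  6  7
 T  2  2  2  3  4  4  5  5  6
 C  3  3  2  2  3  4  5  6  6
 C  4  4  3  2  2  3  4  5  6
 A  5  5  4  3  3  3  3  4  5
 G  6  5  5  4  4  4  4  4  4
 C  7  6  5  5  4  5  5  5  5
 A  8  7  6  6  5  5  5  6  6
 A  9  8  7  7  6  6  5  6  7

7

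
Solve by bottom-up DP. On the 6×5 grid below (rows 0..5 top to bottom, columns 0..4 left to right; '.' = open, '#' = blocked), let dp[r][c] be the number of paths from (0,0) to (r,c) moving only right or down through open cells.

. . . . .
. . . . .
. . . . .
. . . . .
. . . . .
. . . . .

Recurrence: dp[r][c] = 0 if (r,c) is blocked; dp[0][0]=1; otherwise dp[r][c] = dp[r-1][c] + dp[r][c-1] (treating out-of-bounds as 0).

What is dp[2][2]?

r\c   0   1   2   3   4
  0   1   1   1   1   1
  1   1   2   3   4   5
  2   1   3   6  10  15
  3   1   4  10  20  35
  4   1   5  15  35  70
  5   1   6  21  56 126

6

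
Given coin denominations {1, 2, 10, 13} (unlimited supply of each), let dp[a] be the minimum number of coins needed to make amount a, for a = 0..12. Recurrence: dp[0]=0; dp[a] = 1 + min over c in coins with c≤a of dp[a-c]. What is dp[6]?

 a  0  1  2  3  4  5  6  7  8  9 10 11 12
dp  0  1  1  2  2  3  3  4  4  5  1  2  2

3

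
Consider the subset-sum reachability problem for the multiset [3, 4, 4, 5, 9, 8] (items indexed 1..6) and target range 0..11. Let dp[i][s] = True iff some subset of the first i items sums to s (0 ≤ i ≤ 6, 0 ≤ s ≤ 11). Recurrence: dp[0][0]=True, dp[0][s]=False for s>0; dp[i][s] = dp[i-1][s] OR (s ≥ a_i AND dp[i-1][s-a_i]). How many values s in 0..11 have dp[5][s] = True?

i\s   0   1   2   3   4   5   6   7   8   9  10  11
  0   T   F   F   F   F   F   F   F   F   F   F   F
  1   T   F   F   T   F   F   F   F   F   F   F   F
  2   T   F   F   T   T   F   F   T   F   F   F   F
  3   T   F   F   T   T   F   F   T   T   F   F   T
  4   T   F   F   T   T   T   F   T   T   T   F   T
  5   T   F   F   T   T   T   F   T   T   T   F   T
  6   T   F   F   T   T   T   F   T   T   T   F   T

8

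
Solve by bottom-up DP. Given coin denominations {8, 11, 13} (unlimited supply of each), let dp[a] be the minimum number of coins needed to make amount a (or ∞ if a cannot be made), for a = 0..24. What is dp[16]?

2

 a  0  1  2  3  4  5  6  7  8  9 10 11 12 13 14 15 16 17 18 19 20 21 22 23 24
dp  0  -  -  -  -  -  -  -  1  -  -  1  -  1  -  -  2  -  -  2  -  2  2  -  2
(- denotes ∞ / unreachable)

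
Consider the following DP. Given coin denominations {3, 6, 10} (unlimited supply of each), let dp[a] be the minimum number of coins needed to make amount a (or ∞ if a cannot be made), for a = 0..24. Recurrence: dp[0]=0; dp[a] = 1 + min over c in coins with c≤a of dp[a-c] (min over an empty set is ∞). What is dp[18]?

 a  0  1  2  3  4  5  6  7  8  9 10 11 12 13 14 15 16 17 18 19 20 21 22 23 24
dp  0  -  -  1  -  -  1  -  -  2  1  -  2  2  -  3  2  -  3  3  2  4  3  3  4
(- denotes ∞ / unreachable)

3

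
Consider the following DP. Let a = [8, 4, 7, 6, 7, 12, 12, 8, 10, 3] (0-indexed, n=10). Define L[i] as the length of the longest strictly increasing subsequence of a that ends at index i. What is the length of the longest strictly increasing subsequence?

5

   i    0    1    2    3    4    5    6    7    8    9
a[i]    8    4    7    6    7   12   12    8   10    3
L[i]    1    1    2    2    3    4    4    4    5    1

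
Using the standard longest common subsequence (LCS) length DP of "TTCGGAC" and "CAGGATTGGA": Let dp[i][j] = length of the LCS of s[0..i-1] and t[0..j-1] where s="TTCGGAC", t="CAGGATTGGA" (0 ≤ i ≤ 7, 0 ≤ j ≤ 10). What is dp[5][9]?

4

   ''  C  A  G  G  A  T  T  G  G  A
''  0  0  0  0  0  0  0  0  0  0  0
 T  0  0  0  0  0  0  1  1  1  1  1
 T  0  0  0  0  0  0  1  2  2  2  2
 C  0  1  1  1  1  1  1  2  2  2  2
 G  0  1  1  2  2  2  2  2  3  3  3
 G  0  1  1  2  3  3  3  3  3  4  4
 A  0  1  2  2  3  4  4  4  4  4  5
 C  0  1  2  2  3  4  4  4  4  4  5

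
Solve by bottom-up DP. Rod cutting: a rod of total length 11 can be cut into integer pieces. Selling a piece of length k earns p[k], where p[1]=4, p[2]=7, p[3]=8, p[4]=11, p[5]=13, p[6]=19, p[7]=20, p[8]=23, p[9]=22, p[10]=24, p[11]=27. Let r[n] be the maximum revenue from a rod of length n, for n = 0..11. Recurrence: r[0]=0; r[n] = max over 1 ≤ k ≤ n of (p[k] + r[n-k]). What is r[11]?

   n    0    1    2    3    4    5    6    7    8    9   10   11
r[n]    0    4    8   12   16   20   24   28   32   36   40   44

44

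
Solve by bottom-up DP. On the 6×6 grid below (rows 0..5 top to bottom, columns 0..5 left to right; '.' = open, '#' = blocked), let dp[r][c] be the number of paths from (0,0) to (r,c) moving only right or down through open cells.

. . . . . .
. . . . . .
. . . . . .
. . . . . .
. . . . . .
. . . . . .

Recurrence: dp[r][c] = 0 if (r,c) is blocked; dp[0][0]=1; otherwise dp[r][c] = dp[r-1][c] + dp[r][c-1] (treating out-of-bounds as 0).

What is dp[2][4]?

r\c   0   1   2   3   4   5
  0   1   1   1   1   1   1
  1   1   2   3   4   5   6
  2   1   3   6  10  15  21
  3   1   4  10  20  35  56
  4   1   5  15  35  70 126
  5   1   6  21  56 126 252

15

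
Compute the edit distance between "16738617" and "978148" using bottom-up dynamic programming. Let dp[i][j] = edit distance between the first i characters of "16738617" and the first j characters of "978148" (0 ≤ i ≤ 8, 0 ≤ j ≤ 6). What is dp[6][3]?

   ''  9  7  8  1  4  8
''  0  1  2  3  4  5  6
 1  1  1  2  3  3  4  5
 6  2  2  2  3  4  4  5
 7  3  3  2  3  4  5  5
 3  4  4  3  3  4  5  6
 8  5  5  4  3  4  5  5
 6  6  6  5  4  4  5  6
 1  7  7  6  5  4  5  6
 7  8  8  7  6  5  5  6

4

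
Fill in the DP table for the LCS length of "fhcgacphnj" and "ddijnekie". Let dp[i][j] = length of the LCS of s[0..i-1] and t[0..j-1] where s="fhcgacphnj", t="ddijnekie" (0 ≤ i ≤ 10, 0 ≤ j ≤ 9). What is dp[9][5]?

1

   ''  d  d  i  j  n  e  k  i  e
''  0  0  0  0  0  0  0  0  0  0
 f  0  0  0  0  0  0  0  0  0  0
 h  0  0  0  0  0  0  0  0  0  0
 c  0  0  0  0  0  0  0  0  0  0
 g  0  0  0  0  0  0  0  0  0  0
 a  0  0  0  0  0  0  0  0  0  0
 c  0  0  0  0  0  0  0  0  0  0
 p  0  0  0  0  0  0  0  0  0  0
 h  0  0  0  0  0  0  0  0  0  0
 n  0  0  0  0  0  1  1  1  1  1
 j  0  0  0  0  1  1  1  1  1  1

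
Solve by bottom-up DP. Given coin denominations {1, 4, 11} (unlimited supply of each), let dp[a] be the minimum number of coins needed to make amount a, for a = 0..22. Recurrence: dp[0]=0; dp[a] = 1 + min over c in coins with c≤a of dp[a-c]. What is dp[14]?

4

 a  0  1  2  3  4  5  6  7  8  9 10 11 12 13 14 15 16 17 18 19 20 21 22
dp  0  1  2  3  1  2  3  4  2  3  4  1  2  3  4  2  3  4  5  3  4  5  2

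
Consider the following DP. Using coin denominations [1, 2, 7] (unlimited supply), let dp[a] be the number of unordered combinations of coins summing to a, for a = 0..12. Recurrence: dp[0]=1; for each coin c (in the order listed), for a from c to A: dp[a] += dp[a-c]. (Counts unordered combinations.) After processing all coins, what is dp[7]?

after  coin     0     1     2     3     4     5     6     7     8     9    10    11    12
          1     1     1     1     1     1     1     1     1     1     1     1     1     1
          2     1     1     2     2     3     3     4     4     5     5     6     6     7
          7     1     1     2     2     3     3     4     5     6     7     8     9    10

5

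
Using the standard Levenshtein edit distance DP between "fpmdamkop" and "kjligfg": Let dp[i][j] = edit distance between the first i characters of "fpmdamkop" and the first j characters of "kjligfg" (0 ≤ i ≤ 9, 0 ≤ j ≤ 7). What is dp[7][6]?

   ''  k  j  l  i  g  f  g
''  0  1  2  3  4  5  6  7
 f  1  1  2  3  4  5  5  6
 p  2  2  2  3  4  5  6  6
 m  3  3  3  3  4  5  6  7
 d  4  4  4  4  4  5  6  7
 a  5  5  5  5  5  5  6  7
 m  6  6  6  6  6  6  6  7
 k  7  6  7  7  7  7  7  7
 o  8  7  7  8  8  8  8  8
 p  9  8  8  8  9  9  9  9

7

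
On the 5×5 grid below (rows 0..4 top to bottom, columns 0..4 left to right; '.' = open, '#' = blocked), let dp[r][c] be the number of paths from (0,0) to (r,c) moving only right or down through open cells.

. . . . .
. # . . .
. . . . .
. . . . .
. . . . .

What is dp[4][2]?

r\c   0   1   2   3   4
  0   1   1   1   1   1
  1   1   0   1   2   3
  2   1   1   2   4   7
  3   1   2   4   8  15
  4   1   3   7  15  30

7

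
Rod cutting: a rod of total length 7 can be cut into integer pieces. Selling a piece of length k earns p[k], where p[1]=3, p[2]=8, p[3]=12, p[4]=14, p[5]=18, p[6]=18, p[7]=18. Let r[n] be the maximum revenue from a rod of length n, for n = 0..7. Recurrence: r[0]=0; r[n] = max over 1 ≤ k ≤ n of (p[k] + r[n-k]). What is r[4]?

16

   n    0    1    2    3    4    5    6    7
r[n]    0    3    8   12   16   20   24   28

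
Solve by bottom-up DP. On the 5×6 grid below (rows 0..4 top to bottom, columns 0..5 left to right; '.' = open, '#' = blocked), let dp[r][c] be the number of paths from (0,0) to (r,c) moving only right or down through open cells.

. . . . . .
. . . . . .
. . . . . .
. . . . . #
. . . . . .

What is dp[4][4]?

70

r\c   0   1   2   3   4   5
  0   1   1   1   1   1   1
  1   1   2   3   4   5   6
  2   1   3   6  10  15  21
  3   1   4  10  20  35   0
  4   1   5  15  35  70  70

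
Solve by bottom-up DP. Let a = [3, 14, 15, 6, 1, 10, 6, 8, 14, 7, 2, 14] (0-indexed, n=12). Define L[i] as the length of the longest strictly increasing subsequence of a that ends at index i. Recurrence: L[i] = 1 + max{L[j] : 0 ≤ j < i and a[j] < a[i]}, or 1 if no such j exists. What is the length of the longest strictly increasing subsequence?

4

   i    0    1    2    3    4    5    6    7    8    9   10   11
a[i]    3   14   15    6    1   10    6    8   14    7    2   14
L[i]    1    2    3    2    1    3    2    3    4    3    2    4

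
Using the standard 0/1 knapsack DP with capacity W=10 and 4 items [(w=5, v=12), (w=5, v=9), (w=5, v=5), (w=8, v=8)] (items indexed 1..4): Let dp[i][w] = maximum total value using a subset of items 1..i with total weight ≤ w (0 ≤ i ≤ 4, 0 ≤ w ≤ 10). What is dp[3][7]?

i\w   0   1   2   3   4   5   6   7   8   9  10
  0   0   0   0   0   0   0   0   0   0   0   0
  1   0   0   0   0   0  12  12  12  12  12  12
  2   0   0   0   0   0  12  12  12  12  12  21
  3   0   0   0   0   0  12  12  12  12  12  21
  4   0   0   0   0   0  12  12  12  12  12  21

12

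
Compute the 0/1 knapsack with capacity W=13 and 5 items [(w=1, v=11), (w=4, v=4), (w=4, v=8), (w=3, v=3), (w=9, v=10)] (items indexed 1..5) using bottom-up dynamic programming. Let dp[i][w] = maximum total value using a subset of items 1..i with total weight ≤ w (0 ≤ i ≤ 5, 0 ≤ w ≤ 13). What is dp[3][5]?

19

i\w   0   1   2   3   4   5   6   7   8   9  10  11  12  13
  0   0   0   0   0   0   0   0   0   0   0   0   0   0   0
  1   0  11  11  11  11  11  11  11  11  11  11  11  11  11
  2   0  11  11  11  11  15  15  15  15  15  15  15  15  15
  3   0  11  11  11  11  19  19  19  19  23  23  23  23  23
  4   0  11  11  11  14  19  19  19  22  23  23  23  26  26
  5   0  11  11  11  14  19  19  19  22  23  23  23  26  26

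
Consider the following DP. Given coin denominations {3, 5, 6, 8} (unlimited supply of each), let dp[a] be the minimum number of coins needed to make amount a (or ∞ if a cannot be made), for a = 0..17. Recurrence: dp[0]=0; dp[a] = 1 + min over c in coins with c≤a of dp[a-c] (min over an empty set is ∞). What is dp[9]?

 a  0  1  2  3  4  5  6  7  8  9 10 11 12 13 14 15 16 17
dp  0  -  -  1  -  1  1  -  1  2  2  2  2  2  2  3  2  3
(- denotes ∞ / unreachable)

2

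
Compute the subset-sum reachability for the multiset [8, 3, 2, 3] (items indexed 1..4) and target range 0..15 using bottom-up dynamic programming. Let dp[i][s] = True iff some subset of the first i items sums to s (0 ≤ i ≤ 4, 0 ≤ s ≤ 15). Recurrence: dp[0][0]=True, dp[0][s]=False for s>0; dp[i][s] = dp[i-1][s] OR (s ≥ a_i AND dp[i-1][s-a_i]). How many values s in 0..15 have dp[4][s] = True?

i\s   0   1   2   3   4   5   6   7   8   9  10  11  12  13  14  15
  0   T   F   F   F   F   F   F   F   F   F   F   F   F   F   F   F
  1   T   F   F   F   F   F   F   F   T   F   F   F   F   F   F   F
  2   T   F   F   T   F   F   F   F   T   F   F   T   F   F   F   F
  3   T   F   T   T   F   T   F   F   T   F   T   T   F   T   F   F
  4   T   F   T   T   F   T   T   F   T   F   T   T   F   T   T   F

10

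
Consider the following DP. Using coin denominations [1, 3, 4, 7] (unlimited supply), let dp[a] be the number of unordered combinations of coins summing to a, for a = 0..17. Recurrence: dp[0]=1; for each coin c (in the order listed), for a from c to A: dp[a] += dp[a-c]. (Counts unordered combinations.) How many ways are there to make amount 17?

28

after  coin     0     1     2     3     4     5     6     7     8     9    10    11    12    13    14    15    16    17
          1     1     1     1     1     1     1     1     1     1     1     1     1     1     1     1     1     1     1
          3     1     1     1     2     2     2     3     3     3     4     4     4     5     5     5     6     6     6
          4     1     1     1     2     3     3     4     5     6     7     8     9    11    12    13    15    17    18
          7     1     1     1     2     3     3     4     6     7     8    10    12    14    16    19    22    25    28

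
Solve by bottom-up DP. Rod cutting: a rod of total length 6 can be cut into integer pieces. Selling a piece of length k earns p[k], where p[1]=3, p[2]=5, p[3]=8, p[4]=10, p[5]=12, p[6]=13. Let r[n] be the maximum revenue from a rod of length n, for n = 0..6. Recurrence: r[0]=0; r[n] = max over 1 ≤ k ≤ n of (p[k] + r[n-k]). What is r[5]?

15

   n    0    1    2    3    4    5    6
r[n]    0    3    6    9   12   15   18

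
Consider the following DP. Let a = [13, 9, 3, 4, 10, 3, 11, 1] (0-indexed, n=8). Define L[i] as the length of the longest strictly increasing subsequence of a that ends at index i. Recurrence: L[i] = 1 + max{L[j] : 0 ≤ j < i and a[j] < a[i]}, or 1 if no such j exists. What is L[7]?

1

   i    0    1    2    3    4    5    6    7
a[i]   13    9    3    4   10    3   11    1
L[i]    1    1    1    2    3    1    4    1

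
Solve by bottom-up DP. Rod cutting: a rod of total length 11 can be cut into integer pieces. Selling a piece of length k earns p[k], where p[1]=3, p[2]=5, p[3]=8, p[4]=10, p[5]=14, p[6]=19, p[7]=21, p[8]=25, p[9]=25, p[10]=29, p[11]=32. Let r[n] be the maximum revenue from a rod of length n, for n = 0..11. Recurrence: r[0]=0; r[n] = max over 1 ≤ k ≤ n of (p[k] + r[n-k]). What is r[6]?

19

   n    0    1    2    3    4    5    6    7    8    9   10   11
r[n]    0    3    6    9   12   15   19   22   25   28   31   34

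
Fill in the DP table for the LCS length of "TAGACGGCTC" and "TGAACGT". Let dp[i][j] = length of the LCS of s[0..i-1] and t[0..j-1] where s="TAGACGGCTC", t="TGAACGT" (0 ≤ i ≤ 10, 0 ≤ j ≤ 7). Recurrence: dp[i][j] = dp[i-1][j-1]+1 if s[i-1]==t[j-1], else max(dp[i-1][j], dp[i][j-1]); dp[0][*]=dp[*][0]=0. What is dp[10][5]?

4

   ''  T  G  A  A  C  G  T
''  0  0  0  0  0  0  0  0
 T  0  1  1  1  1  1  1  1
 A  0  1  1  2  2  2  2  2
 G  0  1  2  2  2  2  3  3
 A  0  1  2  3  3  3  3  3
 C  0  1  2  3  3  4  4  4
 G  0  1  2  3  3  4  5  5
 G  0  1  2  3  3  4  5  5
 C  0  1  2  3  3  4  5  5
 T  0  1  2  3  3  4  5  6
 C  0  1  2  3  3  4  5  6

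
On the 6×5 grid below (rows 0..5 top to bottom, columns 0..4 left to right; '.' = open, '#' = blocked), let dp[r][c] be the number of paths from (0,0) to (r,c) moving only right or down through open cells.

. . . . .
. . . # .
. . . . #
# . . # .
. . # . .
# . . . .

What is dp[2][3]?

6

r\c   0   1   2   3   4
  0   1   1   1   1   1
  1   1   2   3   0   1
  2   1   3   6   6   0
  3   0   3   9   0   0
  4   0   3   0   0   0
  5   0   3   3   3   3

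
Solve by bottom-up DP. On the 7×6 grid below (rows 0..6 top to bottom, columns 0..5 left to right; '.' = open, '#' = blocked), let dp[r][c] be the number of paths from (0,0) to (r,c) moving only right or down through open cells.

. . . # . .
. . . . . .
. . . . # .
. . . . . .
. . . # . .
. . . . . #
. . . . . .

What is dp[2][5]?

3

r\c   0   1   2   3   4   5
  0   1   1   1   0   0   0
  1   1   2   3   3   3   3
  2   1   3   6   9   0   3
  3   1   4  10  19  19  22
  4   1   5  15   0  19  41
  5   1   6  21  21  40   0
  6   1   7  28  49  89  89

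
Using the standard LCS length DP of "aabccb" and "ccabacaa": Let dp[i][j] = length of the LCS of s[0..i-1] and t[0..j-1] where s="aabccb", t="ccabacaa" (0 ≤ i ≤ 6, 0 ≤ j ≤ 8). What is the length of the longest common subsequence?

3

   ''  c  c  a  b  a  c  a  a
''  0  0  0  0  0  0  0  0  0
 a  0  0  0  1  1  1  1  1  1
 a  0  0  0  1  1  2  2  2  2
 b  0  0  0  1  2  2  2  2  2
 c  0  1  1  1  2  2  3  3  3
 c  0  1  2  2  2  2  3  3  3
 b  0  1  2  2  3  3  3  3  3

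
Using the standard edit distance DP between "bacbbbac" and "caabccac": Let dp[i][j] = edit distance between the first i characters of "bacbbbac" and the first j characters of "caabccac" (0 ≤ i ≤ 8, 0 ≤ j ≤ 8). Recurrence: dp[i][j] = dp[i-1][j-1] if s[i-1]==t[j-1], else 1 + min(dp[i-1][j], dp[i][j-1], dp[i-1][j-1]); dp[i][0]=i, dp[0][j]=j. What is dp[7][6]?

   ''  c  a  a  b  c  c  a  c
''  0  1  2  3  4  5  6  7  8
 b  1  1  2  3  3  4  5  6  7
 a  2  2  1  2  3  4  5  5  6
 c  3  2  2  2  3  3  4  5  5
 b  4  3  3  3  2  3  4  5  6
 b  5  4  4  4  3  3  4  5  6
 b  6  5  5  5  4  4  4  5  6
 a  7  6  5  5  5  5  5  4  5
 c  8  7  6  6  6  5  5  5  4

5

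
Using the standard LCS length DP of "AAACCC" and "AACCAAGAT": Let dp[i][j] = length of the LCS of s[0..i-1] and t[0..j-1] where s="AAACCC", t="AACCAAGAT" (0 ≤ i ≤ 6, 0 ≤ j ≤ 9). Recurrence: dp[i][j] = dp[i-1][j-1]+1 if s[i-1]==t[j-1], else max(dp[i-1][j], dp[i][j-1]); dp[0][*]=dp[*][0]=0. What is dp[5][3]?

3

   ''  A  A  C  C  A  A  G  A  T
''  0  0  0  0  0  0  0  0  0  0
 A  0  1  1  1  1  1  1  1  1  1
 A  0  1  2  2  2  2  2  2  2  2
 A  0  1  2  2  2  3  3  3  3  3
 C  0  1  2  3  3  3  3  3  3  3
 C  0  1  2  3  4  4  4  4  4  4
 C  0  1  2  3  4  4  4  4  4  4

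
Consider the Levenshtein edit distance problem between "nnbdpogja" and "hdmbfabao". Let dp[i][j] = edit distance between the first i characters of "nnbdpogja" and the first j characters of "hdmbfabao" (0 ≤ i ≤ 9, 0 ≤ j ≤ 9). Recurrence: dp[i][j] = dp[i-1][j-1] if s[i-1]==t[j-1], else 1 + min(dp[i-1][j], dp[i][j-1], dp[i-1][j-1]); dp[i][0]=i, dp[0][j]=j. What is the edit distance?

   ''  h  d  m  b  f  a  b  a  o
''  0  1  2  3  4  5  6  7  8  9
 n  1  1  2  3  4  5  6  7  8  9
 n  2  2  2  3  4  5  6  7  8  9
 b  3  3  3  3  3  4  5  6  7  8
 d  4  4  3  4  4  4  5  6  7  8
 p  5  5  4  4  5  5  5  6  7  8
 o  6  6  5  5  5  6  6  6  7  7
 g  7  7  6  6  6  6  7  7  7  8
 j  8  8  7  7  7  7  7  8  8  8
 a  9  9  8  8  8  8  7  8  8  9

9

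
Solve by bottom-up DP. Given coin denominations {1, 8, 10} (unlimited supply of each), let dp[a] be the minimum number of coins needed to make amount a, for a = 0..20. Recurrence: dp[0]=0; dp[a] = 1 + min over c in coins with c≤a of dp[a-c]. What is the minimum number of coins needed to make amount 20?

 a  0  1  2  3  4  5  6  7  8  9 10 11 12 13 14 15 16 17 18 19 20
dp  0  1  2  3  4  5  6  7  1  2  1  2  3  4  5  6  2  3  2  3  2

2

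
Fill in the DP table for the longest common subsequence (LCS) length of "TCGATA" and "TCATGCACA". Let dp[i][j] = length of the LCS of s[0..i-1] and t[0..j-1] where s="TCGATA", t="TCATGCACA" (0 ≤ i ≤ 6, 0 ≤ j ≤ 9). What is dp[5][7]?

4

   ''  T  C  A  T  G  C  A  C  A
''  0  0  0  0  0  0  0  0  0  0
 T  0  1  1  1  1  1  1  1  1  1
 C  0  1  2  2  2  2  2  2  2  2
 G  0  1  2  2  2  3  3  3  3  3
 A  0  1  2  3  3  3  3  4  4  4
 T  0  1  2  3  4  4  4  4  4  4
 A  0  1  2  3  4  4  4  5  5  5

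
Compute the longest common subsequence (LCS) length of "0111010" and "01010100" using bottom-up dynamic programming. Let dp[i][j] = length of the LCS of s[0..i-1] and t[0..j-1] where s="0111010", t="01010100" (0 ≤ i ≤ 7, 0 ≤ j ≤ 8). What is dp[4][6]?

4

   ''  0  1  0  1  0  1  0  0
''  0  0  0  0  0  0  0  0  0
 0  0  1  1  1  1  1  1  1  1
 1  0  1  2  2  2  2  2  2  2
 1  0  1  2  2  3  3  3  3  3
 1  0  1  2  2  3  3  4  4  4
 0  0  1  2  3  3  4  4  5  5
 1  0  1  2  3  4  4  5  5  5
 0  0  1  2  3  4  5  5  6  6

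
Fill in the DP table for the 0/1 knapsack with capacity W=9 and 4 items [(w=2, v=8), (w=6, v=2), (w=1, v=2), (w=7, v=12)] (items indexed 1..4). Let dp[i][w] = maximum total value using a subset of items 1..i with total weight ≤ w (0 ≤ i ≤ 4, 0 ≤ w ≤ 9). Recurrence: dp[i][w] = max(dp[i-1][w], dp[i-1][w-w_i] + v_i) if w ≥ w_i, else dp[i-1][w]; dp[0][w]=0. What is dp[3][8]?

i\w   0   1   2   3   4   5   6   7   8   9
  0   0   0   0   0   0   0   0   0   0   0
  1   0   0   8   8   8   8   8   8   8   8
  2   0   0   8   8   8   8   8   8  10  10
  3   0   2   8  10  10  10  10  10  10  12
  4   0   2   8  10  10  10  10  12  14  20

10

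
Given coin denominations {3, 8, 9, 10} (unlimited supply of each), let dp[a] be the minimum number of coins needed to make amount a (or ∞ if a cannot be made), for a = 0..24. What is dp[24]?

 a  0  1  2  3  4  5  6  7  8  9 10 11 12 13 14 15 16 17 18 19 20 21 22 23 24
dp  0  -  -  1  -  -  2  -  1  1  1  2  2  2  3  3  2  2  2  2  2  3  3  3  3
(- denotes ∞ / unreachable)

3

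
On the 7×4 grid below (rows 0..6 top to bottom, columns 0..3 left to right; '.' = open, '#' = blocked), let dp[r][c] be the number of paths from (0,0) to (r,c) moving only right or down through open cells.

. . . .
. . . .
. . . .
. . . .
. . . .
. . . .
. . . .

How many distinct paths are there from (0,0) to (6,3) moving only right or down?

r\c   0   1   2   3
  0   1   1   1   1
  1   1   2   3   4
  2   1   3   6  10
  3   1   4  10  20
  4   1   5  15  35
  5   1   6  21  56
  6   1   7  28  84

84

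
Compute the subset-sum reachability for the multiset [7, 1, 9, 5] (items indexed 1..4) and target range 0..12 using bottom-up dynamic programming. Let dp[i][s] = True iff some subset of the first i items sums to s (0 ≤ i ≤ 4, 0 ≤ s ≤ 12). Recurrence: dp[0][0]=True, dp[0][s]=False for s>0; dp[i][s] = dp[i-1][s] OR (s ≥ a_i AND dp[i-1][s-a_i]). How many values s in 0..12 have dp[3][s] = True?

i\s   0   1   2   3   4   5   6   7   8   9  10  11  12
  0   T   F   F   F   F   F   F   F   F   F   F   F   F
  1   T   F   F   F   F   F   F   T   F   F   F   F   F
  2   T   T   F   F   F   F   F   T   T   F   F   F   F
  3   T   T   F   F   F   F   F   T   T   T   T   F   F
  4   T   T   F   F   F   T   T   T   T   T   T   F   T

6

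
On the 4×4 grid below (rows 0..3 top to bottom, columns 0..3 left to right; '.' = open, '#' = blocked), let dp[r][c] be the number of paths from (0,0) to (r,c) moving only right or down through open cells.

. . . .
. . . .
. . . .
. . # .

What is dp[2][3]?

r\c   0   1   2   3
  0   1   1   1   1
  1   1   2   3   4
  2   1   3   6  10
  3   1   4   0  10

10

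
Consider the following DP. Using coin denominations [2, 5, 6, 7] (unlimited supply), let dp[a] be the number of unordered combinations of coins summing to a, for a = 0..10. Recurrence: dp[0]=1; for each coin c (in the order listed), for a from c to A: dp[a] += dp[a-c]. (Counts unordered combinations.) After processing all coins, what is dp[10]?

3

after  coin     0     1     2     3     4     5     6     7     8     9    10
          2     1     0     1     0     1     0     1     0     1     0     1
          5     1     0     1     0     1     1     1     1     1     1     2
          6     1     0     1     0     1     1     2     1     2     1     3
          7     1     0     1     0     1     1     2     2     2     2     3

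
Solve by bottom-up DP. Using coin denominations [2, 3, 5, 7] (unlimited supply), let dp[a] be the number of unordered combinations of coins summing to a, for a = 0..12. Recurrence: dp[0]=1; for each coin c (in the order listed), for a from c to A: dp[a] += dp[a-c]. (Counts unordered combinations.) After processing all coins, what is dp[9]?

4

after  coin     0     1     2     3     4     5     6     7     8     9    10    11    12
          2     1     0     1     0     1     0     1     0     1     0     1     0     1
          3     1     0     1     1     1     1     2     1     2     2     2     2     3
          5     1     0     1     1     1     2     2     2     3     3     4     4     5
          7     1     0     1     1     1     2     2     3     3     4     5     5     7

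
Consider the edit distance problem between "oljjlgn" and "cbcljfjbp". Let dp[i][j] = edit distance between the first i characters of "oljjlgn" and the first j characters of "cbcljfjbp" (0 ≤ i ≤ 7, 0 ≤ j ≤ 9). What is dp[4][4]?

4

   ''  c  b  c  l  j  f  j  b  p
''  0  1  2  3  4  5  6  7  8  9
 o  1  1  2  3  4  5  6  7  8  9
 l  2  2  2  3  3  4  5  6  7  8
 j  3  3  3  3  4  3  4  5  6  7
 j  4  4  4  4  4  4  4  4  5  6
 l  5  5  5  5  4  5  5  5  5  6
 g  6  6  6  6  5  5  6  6  6  6
 n  7  7  7  7  6  6  6  7  7  7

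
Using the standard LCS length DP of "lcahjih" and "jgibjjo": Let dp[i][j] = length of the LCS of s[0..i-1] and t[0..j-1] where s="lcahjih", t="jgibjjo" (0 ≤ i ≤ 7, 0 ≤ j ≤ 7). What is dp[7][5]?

2

   ''  j  g  i  b  j  j  o
''  0  0  0  0  0  0  0  0
 l  0  0  0  0  0  0  0  0
 c  0  0  0  0  0  0  0  0
 a  0  0  0  0  0  0  0  0
 h  0  0  0  0  0  0  0  0
 j  0  1  1  1  1  1  1  1
 i  0  1  1  2  2  2  2  2
 h  0  1  1  2  2  2  2  2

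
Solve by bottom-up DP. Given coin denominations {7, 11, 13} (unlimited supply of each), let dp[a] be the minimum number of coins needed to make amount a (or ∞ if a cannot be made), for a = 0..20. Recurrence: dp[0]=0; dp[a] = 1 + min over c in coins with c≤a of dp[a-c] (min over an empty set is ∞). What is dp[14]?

 a  0  1  2  3  4  5  6  7  8  9 10 11 12 13 14 15 16 17 18 19 20
dp  0  -  -  -  -  -  -  1  -  -  -  1  -  1  2  -  -  -  2  -  2
(- denotes ∞ / unreachable)

2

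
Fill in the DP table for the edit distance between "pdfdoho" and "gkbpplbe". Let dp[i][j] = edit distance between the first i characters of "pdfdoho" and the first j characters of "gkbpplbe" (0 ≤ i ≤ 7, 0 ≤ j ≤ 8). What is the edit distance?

8

   ''  g  k  b  p  p  l  b  e
''  0  1  2  3  4  5  6  7  8
 p  1  1  2  3  3  4  5  6  7
 d  2  2  2  3  4  4  5  6  7
 f  3  3  3  3  4  5  5  6  7
 d  4  4  4  4  4  5  6  6  7
 o  5  5  5  5  5  5  6  7  7
 h  6  6  6  6  6  6  6  7  8
 o  7  7  7  7  7  7  7  7  8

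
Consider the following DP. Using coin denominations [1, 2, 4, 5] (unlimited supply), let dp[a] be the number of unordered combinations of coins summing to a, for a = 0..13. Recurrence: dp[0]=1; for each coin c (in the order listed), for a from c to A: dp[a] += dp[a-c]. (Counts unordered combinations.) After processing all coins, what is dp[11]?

after  coin     0     1     2     3     4     5     6     7     8     9    10    11    12    13
          1     1     1     1     1     1     1     1     1     1     1     1     1     1     1
          2     1     1     2     2     3     3     4     4     5     5     6     6     7     7
          4     1     1     2     2     4     4     6     6     9     9    12    12    16    16
          5     1     1     2     2     4     5     7     8    11    13    17    19    24    27

19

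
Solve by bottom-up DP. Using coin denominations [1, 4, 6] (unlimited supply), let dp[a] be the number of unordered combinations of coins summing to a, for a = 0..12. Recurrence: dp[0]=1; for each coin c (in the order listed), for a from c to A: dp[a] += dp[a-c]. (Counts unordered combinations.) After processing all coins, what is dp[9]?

4

after  coin     0     1     2     3     4     5     6     7     8     9    10    11    12
          1     1     1     1     1     1     1     1     1     1     1     1     1     1
          4     1     1     1     1     2     2     2     2     3     3     3     3     4
          6     1     1     1     1     2     2     3     3     4     4     5     5     7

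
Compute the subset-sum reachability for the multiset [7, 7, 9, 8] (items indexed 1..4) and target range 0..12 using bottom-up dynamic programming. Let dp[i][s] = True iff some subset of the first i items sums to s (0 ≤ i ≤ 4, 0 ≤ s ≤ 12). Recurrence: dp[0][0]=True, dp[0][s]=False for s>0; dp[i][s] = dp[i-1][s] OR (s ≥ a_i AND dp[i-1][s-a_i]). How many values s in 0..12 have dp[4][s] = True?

4

i\s   0   1   2   3   4   5   6   7   8   9  10  11  12
  0   T   F   F   F   F   F   F   F   F   F   F   F   F
  1   T   F   F   F   F   F   F   T   F   F   F   F   F
  2   T   F   F   F   F   F   F   T   F   F   F   F   F
  3   T   F   F   F   F   F   F   T   F   T   F   F   F
  4   T   F   F   F   F   F   F   T   T   T   F   F   F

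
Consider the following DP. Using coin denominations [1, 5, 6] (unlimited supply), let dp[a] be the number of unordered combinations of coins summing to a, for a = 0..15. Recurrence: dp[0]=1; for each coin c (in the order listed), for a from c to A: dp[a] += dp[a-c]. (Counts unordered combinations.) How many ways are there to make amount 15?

7

after  coin     0     1     2     3     4     5     6     7     8     9    10    11    12    13    14    15
          1     1     1     1     1     1     1     1     1     1     1     1     1     1     1     1     1
          5     1     1     1     1     1     2     2     2     2     2     3     3     3     3     3     4
          6     1     1     1     1     1     2     3     3     3     3     4     5     6     6     6     7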